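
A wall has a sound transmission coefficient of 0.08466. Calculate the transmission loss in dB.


Given values:
  tau = 0.08466
Formula: TL = 10 * log10(1 / tau)
Compute 1 / tau = 1 / 0.08466 = 11.812
Compute log10(11.812) = 1.072323
TL = 10 * 1.072323 = 10.72

10.72 dB


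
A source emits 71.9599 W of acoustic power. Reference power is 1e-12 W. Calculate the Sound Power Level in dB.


Given values:
  W = 71.9599 W
  W_ref = 1e-12 W
Formula: SWL = 10 * log10(W / W_ref)
Compute ratio: W / W_ref = 71959900000000
Compute log10: log10(71959900000000) = 13.857091
Multiply: SWL = 10 * 13.857091 = 138.57

138.57 dB


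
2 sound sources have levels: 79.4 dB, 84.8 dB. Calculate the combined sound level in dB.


Formula: L_total = 10 * log10( sum(10^(Li/10)) )
  Source 1: 10^(79.4/10) = 87096358.9956
  Source 2: 10^(84.8/10) = 301995172.0402
Sum of linear values = 389091531.0358
L_total = 10 * log10(389091531.0358) = 85.9

85.9 dB


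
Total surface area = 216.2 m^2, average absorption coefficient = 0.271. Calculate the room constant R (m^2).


Given values:
  S = 216.2 m^2, alpha = 0.271
Formula: R = S * alpha / (1 - alpha)
Numerator: 216.2 * 0.271 = 58.5902
Denominator: 1 - 0.271 = 0.729
R = 58.5902 / 0.729 = 80.37

80.37 m^2


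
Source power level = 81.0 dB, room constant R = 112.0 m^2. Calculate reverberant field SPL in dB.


Given values:
  Lw = 81.0 dB, R = 112.0 m^2
Formula: SPL = Lw + 10 * log10(4 / R)
Compute 4 / R = 4 / 112.0 = 0.035714
Compute 10 * log10(0.035714) = -14.4716
SPL = 81.0 + (-14.4716) = 66.53

66.53 dB


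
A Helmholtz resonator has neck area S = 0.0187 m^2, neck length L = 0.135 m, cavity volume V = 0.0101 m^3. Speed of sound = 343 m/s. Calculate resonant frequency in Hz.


Given values:
  S = 0.0187 m^2, L = 0.135 m, V = 0.0101 m^3, c = 343 m/s
Formula: f = (c / (2*pi)) * sqrt(S / (V * L))
Compute V * L = 0.0101 * 0.135 = 0.0013635
Compute S / (V * L) = 0.0187 / 0.0013635 = 13.7147
Compute sqrt(13.7147) = 3.703336
Compute c / (2*pi) = 343 / 6.283185 = 54.590148
f = 54.590148 * 3.703336 = 202.17

202.17 Hz


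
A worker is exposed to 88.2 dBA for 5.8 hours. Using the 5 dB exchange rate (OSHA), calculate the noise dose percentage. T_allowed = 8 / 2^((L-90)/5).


Given values:
  L = 88.2 dBA, T = 5.8 hours
Formula: T_allowed = 8 / 2^((L - 90) / 5)
Compute exponent: (88.2 - 90) / 5 = -0.36
Compute 2^(-0.36) = 0.779165
T_allowed = 8 / 0.779165 = 10.267402 hours
Dose = (T / T_allowed) * 100
Dose = (5.8 / 10.267402) * 100 = 56.49

56.49 %


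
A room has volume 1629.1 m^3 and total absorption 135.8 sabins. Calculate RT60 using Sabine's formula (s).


Given values:
  V = 1629.1 m^3
  A = 135.8 sabins
Formula: RT60 = 0.161 * V / A
Numerator: 0.161 * 1629.1 = 262.2851
RT60 = 262.2851 / 135.8 = 1.931

1.931 s


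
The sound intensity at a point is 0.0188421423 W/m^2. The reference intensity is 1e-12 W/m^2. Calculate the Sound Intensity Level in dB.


Given values:
  I = 0.0188421423 W/m^2
  I_ref = 1e-12 W/m^2
Formula: SIL = 10 * log10(I / I_ref)
Compute ratio: I / I_ref = 18842142300
Compute log10: log10(18842142300) = 10.27513
Multiply: SIL = 10 * 10.27513 = 102.75

102.75 dB


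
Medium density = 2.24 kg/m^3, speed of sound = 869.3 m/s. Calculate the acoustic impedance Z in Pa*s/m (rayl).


Given values:
  rho = 2.24 kg/m^3
  c = 869.3 m/s
Formula: Z = rho * c
Z = 2.24 * 869.3
Z = 1947.23

1947.23 rayl


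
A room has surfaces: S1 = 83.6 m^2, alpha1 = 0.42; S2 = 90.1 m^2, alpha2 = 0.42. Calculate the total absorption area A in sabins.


Given surfaces:
  Surface 1: 83.6 * 0.42 = 35.112
  Surface 2: 90.1 * 0.42 = 37.842
Formula: A = sum(Si * alpha_i)
A = 35.112 + 37.842
A = 72.95

72.95 sabins


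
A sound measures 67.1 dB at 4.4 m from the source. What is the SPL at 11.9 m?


Given values:
  SPL1 = 67.1 dB, r1 = 4.4 m, r2 = 11.9 m
Formula: SPL2 = SPL1 - 20 * log10(r2 / r1)
Compute ratio: r2 / r1 = 11.9 / 4.4 = 2.7045
Compute log10: log10(2.7045) = 0.432087
Compute drop: 20 * 0.432087 = 8.6417
SPL2 = 67.1 - 8.6417 = 58.46

58.46 dB


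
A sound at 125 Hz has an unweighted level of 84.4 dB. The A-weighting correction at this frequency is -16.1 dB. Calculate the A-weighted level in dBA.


Given values:
  SPL = 84.4 dB
  A-weighting at 125 Hz = -16.1 dB
Formula: L_A = SPL + A_weight
L_A = 84.4 + (-16.1)
L_A = 68.3

68.3 dBA


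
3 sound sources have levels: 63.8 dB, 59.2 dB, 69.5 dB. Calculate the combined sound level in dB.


Formula: L_total = 10 * log10( sum(10^(Li/10)) )
  Source 1: 10^(63.8/10) = 2398832.919
  Source 2: 10^(59.2/10) = 831763.7711
  Source 3: 10^(69.5/10) = 8912509.3813
Sum of linear values = 12143106.0714
L_total = 10 * log10(12143106.0714) = 70.84

70.84 dB


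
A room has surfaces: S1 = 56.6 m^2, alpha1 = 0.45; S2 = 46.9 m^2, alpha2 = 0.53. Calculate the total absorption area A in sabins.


Given surfaces:
  Surface 1: 56.6 * 0.45 = 25.47
  Surface 2: 46.9 * 0.53 = 24.857
Formula: A = sum(Si * alpha_i)
A = 25.47 + 24.857
A = 50.33

50.33 sabins


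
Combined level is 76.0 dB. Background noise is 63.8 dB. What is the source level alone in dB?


Given values:
  L_total = 76.0 dB, L_bg = 63.8 dB
Formula: L_source = 10 * log10(10^(L_total/10) - 10^(L_bg/10))
Convert to linear:
  10^(76.0/10) = 39810717.0553
  10^(63.8/10) = 2398832.919
Difference: 39810717.0553 - 2398832.919 = 37411884.1363
L_source = 10 * log10(37411884.1363) = 75.73

75.73 dB


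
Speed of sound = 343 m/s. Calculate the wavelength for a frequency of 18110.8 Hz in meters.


Given values:
  c = 343 m/s, f = 18110.8 Hz
Formula: lambda = c / f
lambda = 343 / 18110.8
lambda = 0.0189

0.0189 m


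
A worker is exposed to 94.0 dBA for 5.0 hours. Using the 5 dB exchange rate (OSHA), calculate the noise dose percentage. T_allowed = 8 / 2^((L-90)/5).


Given values:
  L = 94.0 dBA, T = 5.0 hours
Formula: T_allowed = 8 / 2^((L - 90) / 5)
Compute exponent: (94.0 - 90) / 5 = 0.8
Compute 2^(0.8) = 1.741101
T_allowed = 8 / 1.741101 = 4.594794 hours
Dose = (T / T_allowed) * 100
Dose = (5.0 / 4.594794) * 100 = 108.82

108.82 %


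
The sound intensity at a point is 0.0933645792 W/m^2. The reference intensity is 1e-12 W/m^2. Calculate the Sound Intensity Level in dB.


Given values:
  I = 0.0933645792 W/m^2
  I_ref = 1e-12 W/m^2
Formula: SIL = 10 * log10(I / I_ref)
Compute ratio: I / I_ref = 93364579200
Compute log10: log10(93364579200) = 10.970182
Multiply: SIL = 10 * 10.970182 = 109.7

109.7 dB


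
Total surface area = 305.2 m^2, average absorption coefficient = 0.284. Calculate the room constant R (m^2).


Given values:
  S = 305.2 m^2, alpha = 0.284
Formula: R = S * alpha / (1 - alpha)
Numerator: 305.2 * 0.284 = 86.6768
Denominator: 1 - 0.284 = 0.716
R = 86.6768 / 0.716 = 121.06

121.06 m^2


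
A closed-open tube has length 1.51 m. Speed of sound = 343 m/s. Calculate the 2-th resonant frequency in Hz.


Given values:
  Tube type: closed-open, L = 1.51 m, c = 343 m/s, n = 2
Formula: f_n = (2n - 1) * c / (4 * L)
Compute 2n - 1 = 2*2 - 1 = 3
Compute 4 * L = 4 * 1.51 = 6.04
f = 3 * 343 / 6.04
f = 170.36

170.36 Hz


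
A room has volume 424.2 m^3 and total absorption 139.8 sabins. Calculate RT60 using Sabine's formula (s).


Given values:
  V = 424.2 m^3
  A = 139.8 sabins
Formula: RT60 = 0.161 * V / A
Numerator: 0.161 * 424.2 = 68.2962
RT60 = 68.2962 / 139.8 = 0.489

0.489 s


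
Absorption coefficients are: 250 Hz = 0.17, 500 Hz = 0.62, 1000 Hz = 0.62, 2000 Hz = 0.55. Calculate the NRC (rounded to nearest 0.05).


Given values:
  a_250 = 0.17, a_500 = 0.62
  a_1000 = 0.62, a_2000 = 0.55
Formula: NRC = (a250 + a500 + a1000 + a2000) / 4
Sum = 0.17 + 0.62 + 0.62 + 0.55 = 1.96
NRC = 1.96 / 4 = 0.49
Rounded to nearest 0.05: 0.5

0.5


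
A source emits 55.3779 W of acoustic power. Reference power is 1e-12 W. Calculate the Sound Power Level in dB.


Given values:
  W = 55.3779 W
  W_ref = 1e-12 W
Formula: SWL = 10 * log10(W / W_ref)
Compute ratio: W / W_ref = 55377900000000
Compute log10: log10(55377900000000) = 13.743336
Multiply: SWL = 10 * 13.743336 = 137.43

137.43 dB


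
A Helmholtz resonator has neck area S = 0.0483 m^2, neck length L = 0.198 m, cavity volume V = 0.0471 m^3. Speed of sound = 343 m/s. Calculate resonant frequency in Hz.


Given values:
  S = 0.0483 m^2, L = 0.198 m, V = 0.0471 m^3, c = 343 m/s
Formula: f = (c / (2*pi)) * sqrt(S / (V * L))
Compute V * L = 0.0471 * 0.198 = 0.0093258
Compute S / (V * L) = 0.0483 / 0.0093258 = 5.1792
Compute sqrt(5.1792) = 2.275786
Compute c / (2*pi) = 343 / 6.283185 = 54.590148
f = 54.590148 * 2.275786 = 124.24

124.24 Hz


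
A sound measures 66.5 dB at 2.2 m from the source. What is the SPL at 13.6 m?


Given values:
  SPL1 = 66.5 dB, r1 = 2.2 m, r2 = 13.6 m
Formula: SPL2 = SPL1 - 20 * log10(r2 / r1)
Compute ratio: r2 / r1 = 13.6 / 2.2 = 6.1818
Compute log10: log10(6.1818) = 0.791115
Compute drop: 20 * 0.791115 = 15.8223
SPL2 = 66.5 - 15.8223 = 50.68

50.68 dB


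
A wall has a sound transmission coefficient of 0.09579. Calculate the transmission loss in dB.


Given values:
  tau = 0.09579
Formula: TL = 10 * log10(1 / tau)
Compute 1 / tau = 1 / 0.09579 = 10.4395
Compute log10(10.4395) = 1.01868
TL = 10 * 1.01868 = 10.19

10.19 dB


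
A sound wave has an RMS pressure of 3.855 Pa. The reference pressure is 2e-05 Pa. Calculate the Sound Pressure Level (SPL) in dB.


Given values:
  p = 3.855 Pa
  p_ref = 2e-05 Pa
Formula: SPL = 20 * log10(p / p_ref)
Compute ratio: p / p_ref = 3.855 / 2e-05 = 192750
Compute log10: log10(192750) = 5.284994
Multiply: SPL = 20 * 5.284994 = 105.7

105.7 dB


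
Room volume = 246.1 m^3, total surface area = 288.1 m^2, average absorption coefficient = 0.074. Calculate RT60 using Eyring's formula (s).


Given values:
  V = 246.1 m^3, S = 288.1 m^2, alpha = 0.074
Formula: RT60 = 0.161 * V / (-S * ln(1 - alpha))
Compute ln(1 - 0.074) = ln(0.926) = -0.076881
Denominator: -288.1 * -0.076881 = 22.1494
Numerator: 0.161 * 246.1 = 39.6221
RT60 = 39.6221 / 22.1494 = 1.789

1.789 s


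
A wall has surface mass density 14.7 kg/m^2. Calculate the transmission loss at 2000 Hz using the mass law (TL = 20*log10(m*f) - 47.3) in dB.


Given values:
  m = 14.7 kg/m^2, f = 2000 Hz
Formula: TL = 20 * log10(m * f) - 47.3
Compute m * f = 14.7 * 2000 = 29400.0
Compute log10(29400.0) = 4.468347
Compute 20 * 4.468347 = 89.3669
TL = 89.3669 - 47.3 = 42.07

42.07 dB


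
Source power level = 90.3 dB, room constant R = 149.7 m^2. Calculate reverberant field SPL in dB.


Given values:
  Lw = 90.3 dB, R = 149.7 m^2
Formula: SPL = Lw + 10 * log10(4 / R)
Compute 4 / R = 4 / 149.7 = 0.02672
Compute 10 * log10(0.02672) = -15.7316
SPL = 90.3 + (-15.7316) = 74.57

74.57 dB


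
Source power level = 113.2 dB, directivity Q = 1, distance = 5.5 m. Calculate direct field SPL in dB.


Given values:
  Lw = 113.2 dB, Q = 1, r = 5.5 m
Formula: SPL = Lw + 10 * log10(Q / (4 * pi * r^2))
Compute 4 * pi * r^2 = 4 * pi * 5.5^2 = 380.1327
Compute Q / denom = 1 / 380.1327 = 0.00263066
Compute 10 * log10(0.00263066) = -25.7994
SPL = 113.2 + (-25.7994) = 87.4

87.4 dB


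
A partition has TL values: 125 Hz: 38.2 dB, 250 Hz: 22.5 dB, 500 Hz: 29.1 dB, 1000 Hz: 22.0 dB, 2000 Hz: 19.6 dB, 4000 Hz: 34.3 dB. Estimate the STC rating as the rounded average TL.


Given TL values at each frequency:
  125 Hz: 38.2 dB
  250 Hz: 22.5 dB
  500 Hz: 29.1 dB
  1000 Hz: 22.0 dB
  2000 Hz: 19.6 dB
  4000 Hz: 34.3 dB
Formula: STC ~ round(average of TL values)
Sum = 38.2 + 22.5 + 29.1 + 22.0 + 19.6 + 34.3 = 165.7
Average = 165.7 / 6 = 27.62
Rounded: 28

28


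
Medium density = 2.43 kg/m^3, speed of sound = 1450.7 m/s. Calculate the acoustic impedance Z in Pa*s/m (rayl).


Given values:
  rho = 2.43 kg/m^3
  c = 1450.7 m/s
Formula: Z = rho * c
Z = 2.43 * 1450.7
Z = 3525.2

3525.2 rayl


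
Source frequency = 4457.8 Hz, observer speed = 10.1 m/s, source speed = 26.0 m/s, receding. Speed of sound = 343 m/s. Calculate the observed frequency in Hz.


Given values:
  f_s = 4457.8 Hz, v_o = 10.1 m/s, v_s = 26.0 m/s
  Direction: receding
Formula: f_o = f_s * (c - v_o) / (c + v_s)
Numerator: c - v_o = 343 - 10.1 = 332.9
Denominator: c + v_s = 343 + 26.0 = 369.0
f_o = 4457.8 * 332.9 / 369.0 = 4021.68

4021.68 Hz


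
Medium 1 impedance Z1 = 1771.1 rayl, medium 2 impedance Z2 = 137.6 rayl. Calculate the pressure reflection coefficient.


Given values:
  Z1 = 1771.1 rayl, Z2 = 137.6 rayl
Formula: R = (Z2 - Z1) / (Z2 + Z1)
Numerator: Z2 - Z1 = 137.6 - 1771.1 = -1633.5
Denominator: Z2 + Z1 = 137.6 + 1771.1 = 1908.7
R = -1633.5 / 1908.7 = -0.8558

-0.8558


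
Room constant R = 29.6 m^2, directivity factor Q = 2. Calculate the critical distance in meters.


Given values:
  R = 29.6 m^2, Q = 2
Formula: d_c = 0.141 * sqrt(Q * R)
Compute Q * R = 2 * 29.6 = 59.2
Compute sqrt(59.2) = 7.6942
d_c = 0.141 * 7.6942 = 1.085

1.085 m


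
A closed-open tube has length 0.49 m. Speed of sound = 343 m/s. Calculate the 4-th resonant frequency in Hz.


Given values:
  Tube type: closed-open, L = 0.49 m, c = 343 m/s, n = 4
Formula: f_n = (2n - 1) * c / (4 * L)
Compute 2n - 1 = 2*4 - 1 = 7
Compute 4 * L = 4 * 0.49 = 1.96
f = 7 * 343 / 1.96
f = 1225.0

1225.0 Hz


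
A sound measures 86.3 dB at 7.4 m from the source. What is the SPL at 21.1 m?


Given values:
  SPL1 = 86.3 dB, r1 = 7.4 m, r2 = 21.1 m
Formula: SPL2 = SPL1 - 20 * log10(r2 / r1)
Compute ratio: r2 / r1 = 21.1 / 7.4 = 2.8514
Compute log10: log10(2.8514) = 0.455058
Compute drop: 20 * 0.455058 = 9.1012
SPL2 = 86.3 - 9.1012 = 77.2

77.2 dB


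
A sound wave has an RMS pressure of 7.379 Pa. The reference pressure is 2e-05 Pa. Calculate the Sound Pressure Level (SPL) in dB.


Given values:
  p = 7.379 Pa
  p_ref = 2e-05 Pa
Formula: SPL = 20 * log10(p / p_ref)
Compute ratio: p / p_ref = 7.379 / 2e-05 = 368950
Compute log10: log10(368950) = 5.566968
Multiply: SPL = 20 * 5.566968 = 111.34

111.34 dB


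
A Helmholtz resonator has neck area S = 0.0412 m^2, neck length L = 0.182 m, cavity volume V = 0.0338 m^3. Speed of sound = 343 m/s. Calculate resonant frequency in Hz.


Given values:
  S = 0.0412 m^2, L = 0.182 m, V = 0.0338 m^3, c = 343 m/s
Formula: f = (c / (2*pi)) * sqrt(S / (V * L))
Compute V * L = 0.0338 * 0.182 = 0.0061516
Compute S / (V * L) = 0.0412 / 0.0061516 = 6.6974
Compute sqrt(6.6974) = 2.587934
Compute c / (2*pi) = 343 / 6.283185 = 54.590148
f = 54.590148 * 2.587934 = 141.28

141.28 Hz


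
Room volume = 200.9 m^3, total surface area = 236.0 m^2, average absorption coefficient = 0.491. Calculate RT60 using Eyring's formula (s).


Given values:
  V = 200.9 m^3, S = 236.0 m^2, alpha = 0.491
Formula: RT60 = 0.161 * V / (-S * ln(1 - alpha))
Compute ln(1 - 0.491) = ln(0.509) = -0.675307
Denominator: -236.0 * -0.675307 = 159.3725
Numerator: 0.161 * 200.9 = 32.3449
RT60 = 32.3449 / 159.3725 = 0.203

0.203 s


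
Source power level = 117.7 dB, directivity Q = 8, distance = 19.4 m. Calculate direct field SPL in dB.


Given values:
  Lw = 117.7 dB, Q = 8, r = 19.4 m
Formula: SPL = Lw + 10 * log10(Q / (4 * pi * r^2))
Compute 4 * pi * r^2 = 4 * pi * 19.4^2 = 4729.4792
Compute Q / denom = 8 / 4729.4792 = 0.00169152
Compute 10 * log10(0.00169152) = -27.7172
SPL = 117.7 + (-27.7172) = 89.98

89.98 dB


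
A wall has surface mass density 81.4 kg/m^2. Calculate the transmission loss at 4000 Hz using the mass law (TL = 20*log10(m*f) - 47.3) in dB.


Given values:
  m = 81.4 kg/m^2, f = 4000 Hz
Formula: TL = 20 * log10(m * f) - 47.3
Compute m * f = 81.4 * 4000 = 325600.0
Compute log10(325600.0) = 5.512684
Compute 20 * 5.512684 = 110.2537
TL = 110.2537 - 47.3 = 62.95

62.95 dB


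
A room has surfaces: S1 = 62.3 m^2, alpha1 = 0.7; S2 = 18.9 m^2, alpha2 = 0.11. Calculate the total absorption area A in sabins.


Given surfaces:
  Surface 1: 62.3 * 0.7 = 43.61
  Surface 2: 18.9 * 0.11 = 2.079
Formula: A = sum(Si * alpha_i)
A = 43.61 + 2.079
A = 45.69

45.69 sabins


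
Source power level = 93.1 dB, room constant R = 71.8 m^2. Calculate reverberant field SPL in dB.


Given values:
  Lw = 93.1 dB, R = 71.8 m^2
Formula: SPL = Lw + 10 * log10(4 / R)
Compute 4 / R = 4 / 71.8 = 0.05571
Compute 10 * log10(0.05571) = -12.5407
SPL = 93.1 + (-12.5407) = 80.56

80.56 dB


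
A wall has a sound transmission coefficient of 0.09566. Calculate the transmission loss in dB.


Given values:
  tau = 0.09566
Formula: TL = 10 * log10(1 / tau)
Compute 1 / tau = 1 / 0.09566 = 10.4537
Compute log10(10.4537) = 1.01927
TL = 10 * 1.01927 = 10.19

10.19 dB


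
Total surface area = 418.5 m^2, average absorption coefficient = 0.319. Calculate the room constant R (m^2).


Given values:
  S = 418.5 m^2, alpha = 0.319
Formula: R = S * alpha / (1 - alpha)
Numerator: 418.5 * 0.319 = 133.5015
Denominator: 1 - 0.319 = 0.681
R = 133.5015 / 0.681 = 196.04

196.04 m^2


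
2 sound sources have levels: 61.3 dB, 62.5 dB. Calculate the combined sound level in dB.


Formula: L_total = 10 * log10( sum(10^(Li/10)) )
  Source 1: 10^(61.3/10) = 1348962.8826
  Source 2: 10^(62.5/10) = 1778279.41
Sum of linear values = 3127242.2926
L_total = 10 * log10(3127242.2926) = 64.95

64.95 dB


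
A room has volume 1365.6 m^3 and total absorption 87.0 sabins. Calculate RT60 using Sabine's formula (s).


Given values:
  V = 1365.6 m^3
  A = 87.0 sabins
Formula: RT60 = 0.161 * V / A
Numerator: 0.161 * 1365.6 = 219.8616
RT60 = 219.8616 / 87.0 = 2.527

2.527 s


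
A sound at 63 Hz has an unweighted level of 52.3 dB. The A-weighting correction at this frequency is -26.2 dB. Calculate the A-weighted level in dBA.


Given values:
  SPL = 52.3 dB
  A-weighting at 63 Hz = -26.2 dB
Formula: L_A = SPL + A_weight
L_A = 52.3 + (-26.2)
L_A = 26.1

26.1 dBA


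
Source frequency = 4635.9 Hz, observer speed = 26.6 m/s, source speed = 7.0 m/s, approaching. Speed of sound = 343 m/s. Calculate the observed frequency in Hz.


Given values:
  f_s = 4635.9 Hz, v_o = 26.6 m/s, v_s = 7.0 m/s
  Direction: approaching
Formula: f_o = f_s * (c + v_o) / (c - v_s)
Numerator: c + v_o = 343 + 26.6 = 369.6
Denominator: c - v_s = 343 - 7.0 = 336.0
f_o = 4635.9 * 369.6 / 336.0 = 5099.49

5099.49 Hz


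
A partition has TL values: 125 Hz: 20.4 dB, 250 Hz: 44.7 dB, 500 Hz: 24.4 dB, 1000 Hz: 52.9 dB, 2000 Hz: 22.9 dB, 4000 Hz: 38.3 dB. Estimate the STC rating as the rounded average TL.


Given TL values at each frequency:
  125 Hz: 20.4 dB
  250 Hz: 44.7 dB
  500 Hz: 24.4 dB
  1000 Hz: 52.9 dB
  2000 Hz: 22.9 dB
  4000 Hz: 38.3 dB
Formula: STC ~ round(average of TL values)
Sum = 20.4 + 44.7 + 24.4 + 52.9 + 22.9 + 38.3 = 203.6
Average = 203.6 / 6 = 33.93
Rounded: 34

34


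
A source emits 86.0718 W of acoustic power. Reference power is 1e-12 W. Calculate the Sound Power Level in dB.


Given values:
  W = 86.0718 W
  W_ref = 1e-12 W
Formula: SWL = 10 * log10(W / W_ref)
Compute ratio: W / W_ref = 86071800000000
Compute log10: log10(86071800000000) = 13.934861
Multiply: SWL = 10 * 13.934861 = 139.35

139.35 dB


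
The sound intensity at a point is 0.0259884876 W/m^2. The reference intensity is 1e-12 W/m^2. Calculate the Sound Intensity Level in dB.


Given values:
  I = 0.0259884876 W/m^2
  I_ref = 1e-12 W/m^2
Formula: SIL = 10 * log10(I / I_ref)
Compute ratio: I / I_ref = 25988487600
Compute log10: log10(25988487600) = 10.414781
Multiply: SIL = 10 * 10.414781 = 104.15

104.15 dB


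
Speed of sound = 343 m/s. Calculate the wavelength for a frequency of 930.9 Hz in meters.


Given values:
  c = 343 m/s, f = 930.9 Hz
Formula: lambda = c / f
lambda = 343 / 930.9
lambda = 0.3685

0.3685 m


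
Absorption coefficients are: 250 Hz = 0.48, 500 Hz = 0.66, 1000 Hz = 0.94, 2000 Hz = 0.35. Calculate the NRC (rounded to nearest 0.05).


Given values:
  a_250 = 0.48, a_500 = 0.66
  a_1000 = 0.94, a_2000 = 0.35
Formula: NRC = (a250 + a500 + a1000 + a2000) / 4
Sum = 0.48 + 0.66 + 0.94 + 0.35 = 2.43
NRC = 2.43 / 4 = 0.6075
Rounded to nearest 0.05: 0.6

0.6


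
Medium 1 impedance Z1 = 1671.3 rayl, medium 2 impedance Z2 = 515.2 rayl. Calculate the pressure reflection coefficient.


Given values:
  Z1 = 1671.3 rayl, Z2 = 515.2 rayl
Formula: R = (Z2 - Z1) / (Z2 + Z1)
Numerator: Z2 - Z1 = 515.2 - 1671.3 = -1156.1
Denominator: Z2 + Z1 = 515.2 + 1671.3 = 2186.5
R = -1156.1 / 2186.5 = -0.5287

-0.5287


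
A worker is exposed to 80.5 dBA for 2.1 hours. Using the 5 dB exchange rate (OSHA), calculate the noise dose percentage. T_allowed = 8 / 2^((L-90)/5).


Given values:
  L = 80.5 dBA, T = 2.1 hours
Formula: T_allowed = 8 / 2^((L - 90) / 5)
Compute exponent: (80.5 - 90) / 5 = -1.9
Compute 2^(-1.9) = 0.267943
T_allowed = 8 / 0.267943 = 29.857096 hours
Dose = (T / T_allowed) * 100
Dose = (2.1 / 29.857096) * 100 = 7.03

7.03 %


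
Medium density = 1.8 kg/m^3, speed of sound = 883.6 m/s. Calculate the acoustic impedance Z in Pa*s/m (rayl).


Given values:
  rho = 1.8 kg/m^3
  c = 883.6 m/s
Formula: Z = rho * c
Z = 1.8 * 883.6
Z = 1590.48

1590.48 rayl


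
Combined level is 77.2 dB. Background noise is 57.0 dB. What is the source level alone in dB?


Given values:
  L_total = 77.2 dB, L_bg = 57.0 dB
Formula: L_source = 10 * log10(10^(L_total/10) - 10^(L_bg/10))
Convert to linear:
  10^(77.2/10) = 52480746.025
  10^(57.0/10) = 501187.2336
Difference: 52480746.025 - 501187.2336 = 51979558.7914
L_source = 10 * log10(51979558.7914) = 77.16

77.16 dB


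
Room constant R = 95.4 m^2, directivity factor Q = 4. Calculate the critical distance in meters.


Given values:
  R = 95.4 m^2, Q = 4
Formula: d_c = 0.141 * sqrt(Q * R)
Compute Q * R = 4 * 95.4 = 381.6
Compute sqrt(381.6) = 19.5346
d_c = 0.141 * 19.5346 = 2.754

2.754 m


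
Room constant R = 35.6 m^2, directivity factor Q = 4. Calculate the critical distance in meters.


Given values:
  R = 35.6 m^2, Q = 4
Formula: d_c = 0.141 * sqrt(Q * R)
Compute Q * R = 4 * 35.6 = 142.4
Compute sqrt(142.4) = 11.9331
d_c = 0.141 * 11.9331 = 1.683

1.683 m


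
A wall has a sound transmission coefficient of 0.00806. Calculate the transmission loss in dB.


Given values:
  tau = 0.00806
Formula: TL = 10 * log10(1 / tau)
Compute 1 / tau = 1 / 0.00806 = 124.0695
Compute log10(124.0695) = 2.093665
TL = 10 * 2.093665 = 20.94

20.94 dB


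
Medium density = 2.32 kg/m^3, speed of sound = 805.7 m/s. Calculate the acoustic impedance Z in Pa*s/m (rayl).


Given values:
  rho = 2.32 kg/m^3
  c = 805.7 m/s
Formula: Z = rho * c
Z = 2.32 * 805.7
Z = 1869.22

1869.22 rayl


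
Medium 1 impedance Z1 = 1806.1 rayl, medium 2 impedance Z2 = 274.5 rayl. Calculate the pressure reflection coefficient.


Given values:
  Z1 = 1806.1 rayl, Z2 = 274.5 rayl
Formula: R = (Z2 - Z1) / (Z2 + Z1)
Numerator: Z2 - Z1 = 274.5 - 1806.1 = -1531.6
Denominator: Z2 + Z1 = 274.5 + 1806.1 = 2080.6
R = -1531.6 / 2080.6 = -0.7361

-0.7361


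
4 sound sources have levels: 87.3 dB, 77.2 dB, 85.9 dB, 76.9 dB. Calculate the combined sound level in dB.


Formula: L_total = 10 * log10( sum(10^(Li/10)) )
  Source 1: 10^(87.3/10) = 537031796.3703
  Source 2: 10^(77.2/10) = 52480746.025
  Source 3: 10^(85.9/10) = 389045144.9943
  Source 4: 10^(76.9/10) = 48977881.9368
Sum of linear values = 1027535569.3264
L_total = 10 * log10(1027535569.3264) = 90.12

90.12 dB


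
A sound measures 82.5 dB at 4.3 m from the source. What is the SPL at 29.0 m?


Given values:
  SPL1 = 82.5 dB, r1 = 4.3 m, r2 = 29.0 m
Formula: SPL2 = SPL1 - 20 * log10(r2 / r1)
Compute ratio: r2 / r1 = 29.0 / 4.3 = 6.7442
Compute log10: log10(6.7442) = 0.82893
Compute drop: 20 * 0.82893 = 16.5786
SPL2 = 82.5 - 16.5786 = 65.92

65.92 dB


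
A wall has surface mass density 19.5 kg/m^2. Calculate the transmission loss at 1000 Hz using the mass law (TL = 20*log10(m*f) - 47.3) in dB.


Given values:
  m = 19.5 kg/m^2, f = 1000 Hz
Formula: TL = 20 * log10(m * f) - 47.3
Compute m * f = 19.5 * 1000 = 19500.0
Compute log10(19500.0) = 4.290035
Compute 20 * 4.290035 = 85.8007
TL = 85.8007 - 47.3 = 38.5

38.5 dB


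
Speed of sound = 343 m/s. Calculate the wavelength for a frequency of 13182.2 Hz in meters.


Given values:
  c = 343 m/s, f = 13182.2 Hz
Formula: lambda = c / f
lambda = 343 / 13182.2
lambda = 0.026

0.026 m


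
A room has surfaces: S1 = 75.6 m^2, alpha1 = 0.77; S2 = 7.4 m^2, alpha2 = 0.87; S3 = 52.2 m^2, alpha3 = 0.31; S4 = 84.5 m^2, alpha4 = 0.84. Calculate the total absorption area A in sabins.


Given surfaces:
  Surface 1: 75.6 * 0.77 = 58.212
  Surface 2: 7.4 * 0.87 = 6.438
  Surface 3: 52.2 * 0.31 = 16.182
  Surface 4: 84.5 * 0.84 = 70.98
Formula: A = sum(Si * alpha_i)
A = 58.212 + 6.438 + 16.182 + 70.98
A = 151.81

151.81 sabins


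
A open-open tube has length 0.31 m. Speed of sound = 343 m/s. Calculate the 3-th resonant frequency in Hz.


Given values:
  Tube type: open-open, L = 0.31 m, c = 343 m/s, n = 3
Formula: f_n = n * c / (2 * L)
Compute 2 * L = 2 * 0.31 = 0.62
f = 3 * 343 / 0.62
f = 1659.68

1659.68 Hz


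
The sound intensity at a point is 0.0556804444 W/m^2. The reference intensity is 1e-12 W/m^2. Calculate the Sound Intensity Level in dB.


Given values:
  I = 0.0556804444 W/m^2
  I_ref = 1e-12 W/m^2
Formula: SIL = 10 * log10(I / I_ref)
Compute ratio: I / I_ref = 55680444400
Compute log10: log10(55680444400) = 10.745703
Multiply: SIL = 10 * 10.745703 = 107.46

107.46 dB


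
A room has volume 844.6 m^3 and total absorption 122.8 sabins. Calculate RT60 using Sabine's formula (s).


Given values:
  V = 844.6 m^3
  A = 122.8 sabins
Formula: RT60 = 0.161 * V / A
Numerator: 0.161 * 844.6 = 135.9806
RT60 = 135.9806 / 122.8 = 1.107

1.107 s


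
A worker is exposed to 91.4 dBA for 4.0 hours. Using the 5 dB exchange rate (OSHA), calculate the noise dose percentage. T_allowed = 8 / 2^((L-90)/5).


Given values:
  L = 91.4 dBA, T = 4.0 hours
Formula: T_allowed = 8 / 2^((L - 90) / 5)
Compute exponent: (91.4 - 90) / 5 = 0.28
Compute 2^(0.28) = 1.214195
T_allowed = 8 / 1.214195 = 6.588728 hours
Dose = (T / T_allowed) * 100
Dose = (4.0 / 6.588728) * 100 = 60.71

60.71 %


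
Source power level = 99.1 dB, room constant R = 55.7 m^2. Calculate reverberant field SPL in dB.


Given values:
  Lw = 99.1 dB, R = 55.7 m^2
Formula: SPL = Lw + 10 * log10(4 / R)
Compute 4 / R = 4 / 55.7 = 0.071813
Compute 10 * log10(0.071813) = -11.438
SPL = 99.1 + (-11.438) = 87.66

87.66 dB


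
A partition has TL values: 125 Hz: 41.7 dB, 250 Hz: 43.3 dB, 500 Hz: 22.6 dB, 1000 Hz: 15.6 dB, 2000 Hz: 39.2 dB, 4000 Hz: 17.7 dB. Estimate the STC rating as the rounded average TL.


Given TL values at each frequency:
  125 Hz: 41.7 dB
  250 Hz: 43.3 dB
  500 Hz: 22.6 dB
  1000 Hz: 15.6 dB
  2000 Hz: 39.2 dB
  4000 Hz: 17.7 dB
Formula: STC ~ round(average of TL values)
Sum = 41.7 + 43.3 + 22.6 + 15.6 + 39.2 + 17.7 = 180.1
Average = 180.1 / 6 = 30.02
Rounded: 30

30


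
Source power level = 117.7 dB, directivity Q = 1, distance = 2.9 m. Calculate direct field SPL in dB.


Given values:
  Lw = 117.7 dB, Q = 1, r = 2.9 m
Formula: SPL = Lw + 10 * log10(Q / (4 * pi * r^2))
Compute 4 * pi * r^2 = 4 * pi * 2.9^2 = 105.6832
Compute Q / denom = 1 / 105.6832 = 0.00946224
Compute 10 * log10(0.00946224) = -20.2401
SPL = 117.7 + (-20.2401) = 97.46

97.46 dB


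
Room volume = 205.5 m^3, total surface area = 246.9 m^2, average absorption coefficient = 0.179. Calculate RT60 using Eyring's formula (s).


Given values:
  V = 205.5 m^3, S = 246.9 m^2, alpha = 0.179
Formula: RT60 = 0.161 * V / (-S * ln(1 - alpha))
Compute ln(1 - 0.179) = ln(0.821) = -0.197232
Denominator: -246.9 * -0.197232 = 48.6966
Numerator: 0.161 * 205.5 = 33.0855
RT60 = 33.0855 / 48.6966 = 0.679

0.679 s


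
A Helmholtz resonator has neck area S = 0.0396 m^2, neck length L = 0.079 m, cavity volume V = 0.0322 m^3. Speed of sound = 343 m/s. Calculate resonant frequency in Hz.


Given values:
  S = 0.0396 m^2, L = 0.079 m, V = 0.0322 m^3, c = 343 m/s
Formula: f = (c / (2*pi)) * sqrt(S / (V * L))
Compute V * L = 0.0322 * 0.079 = 0.0025438
Compute S / (V * L) = 0.0396 / 0.0025438 = 15.5673
Compute sqrt(15.5673) = 3.945542
Compute c / (2*pi) = 343 / 6.283185 = 54.590148
f = 54.590148 * 3.945542 = 215.39

215.39 Hz


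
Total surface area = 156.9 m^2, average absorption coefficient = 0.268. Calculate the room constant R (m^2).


Given values:
  S = 156.9 m^2, alpha = 0.268
Formula: R = S * alpha / (1 - alpha)
Numerator: 156.9 * 0.268 = 42.0492
Denominator: 1 - 0.268 = 0.732
R = 42.0492 / 0.732 = 57.44

57.44 m^2


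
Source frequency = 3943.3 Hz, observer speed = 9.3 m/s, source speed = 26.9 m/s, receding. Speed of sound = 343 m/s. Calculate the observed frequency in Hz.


Given values:
  f_s = 3943.3 Hz, v_o = 9.3 m/s, v_s = 26.9 m/s
  Direction: receding
Formula: f_o = f_s * (c - v_o) / (c + v_s)
Numerator: c - v_o = 343 - 9.3 = 333.7
Denominator: c + v_s = 343 + 26.9 = 369.9
f_o = 3943.3 * 333.7 / 369.9 = 3557.39

3557.39 Hz


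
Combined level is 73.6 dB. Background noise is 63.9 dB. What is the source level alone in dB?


Given values:
  L_total = 73.6 dB, L_bg = 63.9 dB
Formula: L_source = 10 * log10(10^(L_total/10) - 10^(L_bg/10))
Convert to linear:
  10^(73.6/10) = 22908676.5277
  10^(63.9/10) = 2454708.9157
Difference: 22908676.5277 - 2454708.9157 = 20453967.612
L_source = 10 * log10(20453967.612) = 73.11

73.11 dB


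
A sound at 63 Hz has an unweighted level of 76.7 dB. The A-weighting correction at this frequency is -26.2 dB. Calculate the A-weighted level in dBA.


Given values:
  SPL = 76.7 dB
  A-weighting at 63 Hz = -26.2 dB
Formula: L_A = SPL + A_weight
L_A = 76.7 + (-26.2)
L_A = 50.5

50.5 dBA


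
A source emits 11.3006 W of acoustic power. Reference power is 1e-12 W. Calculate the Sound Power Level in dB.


Given values:
  W = 11.3006 W
  W_ref = 1e-12 W
Formula: SWL = 10 * log10(W / W_ref)
Compute ratio: W / W_ref = 11300600000000
Compute log10: log10(11300600000000) = 13.053102
Multiply: SWL = 10 * 13.053102 = 130.53

130.53 dB


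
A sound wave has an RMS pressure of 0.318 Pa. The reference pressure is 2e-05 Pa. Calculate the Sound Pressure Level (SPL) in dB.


Given values:
  p = 0.318 Pa
  p_ref = 2e-05 Pa
Formula: SPL = 20 * log10(p / p_ref)
Compute ratio: p / p_ref = 0.318 / 2e-05 = 15900
Compute log10: log10(15900) = 4.201397
Multiply: SPL = 20 * 4.201397 = 84.03

84.03 dB


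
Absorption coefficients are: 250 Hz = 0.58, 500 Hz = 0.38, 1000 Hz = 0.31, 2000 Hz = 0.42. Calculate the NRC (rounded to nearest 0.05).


Given values:
  a_250 = 0.58, a_500 = 0.38
  a_1000 = 0.31, a_2000 = 0.42
Formula: NRC = (a250 + a500 + a1000 + a2000) / 4
Sum = 0.58 + 0.38 + 0.31 + 0.42 = 1.69
NRC = 1.69 / 4 = 0.4225
Rounded to nearest 0.05: 0.4

0.4


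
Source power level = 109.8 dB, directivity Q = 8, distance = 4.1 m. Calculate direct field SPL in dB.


Given values:
  Lw = 109.8 dB, Q = 8, r = 4.1 m
Formula: SPL = Lw + 10 * log10(Q / (4 * pi * r^2))
Compute 4 * pi * r^2 = 4 * pi * 4.1^2 = 211.2407
Compute Q / denom = 8 / 211.2407 = 0.03787149
Compute 10 * log10(0.03787149) = -14.2169
SPL = 109.8 + (-14.2169) = 95.58

95.58 dB


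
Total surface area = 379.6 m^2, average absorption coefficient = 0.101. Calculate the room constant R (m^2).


Given values:
  S = 379.6 m^2, alpha = 0.101
Formula: R = S * alpha / (1 - alpha)
Numerator: 379.6 * 0.101 = 38.3396
Denominator: 1 - 0.101 = 0.899
R = 38.3396 / 0.899 = 42.65

42.65 m^2


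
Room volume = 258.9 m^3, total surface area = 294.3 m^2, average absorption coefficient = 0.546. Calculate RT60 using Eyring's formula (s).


Given values:
  V = 258.9 m^3, S = 294.3 m^2, alpha = 0.546
Formula: RT60 = 0.161 * V / (-S * ln(1 - alpha))
Compute ln(1 - 0.546) = ln(0.454) = -0.789658
Denominator: -294.3 * -0.789658 = 232.3963
Numerator: 0.161 * 258.9 = 41.6829
RT60 = 41.6829 / 232.3963 = 0.179

0.179 s


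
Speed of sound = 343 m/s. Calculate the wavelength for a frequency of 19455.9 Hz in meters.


Given values:
  c = 343 m/s, f = 19455.9 Hz
Formula: lambda = c / f
lambda = 343 / 19455.9
lambda = 0.0176

0.0176 m


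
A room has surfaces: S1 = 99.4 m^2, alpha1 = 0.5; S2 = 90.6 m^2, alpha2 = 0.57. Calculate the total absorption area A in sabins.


Given surfaces:
  Surface 1: 99.4 * 0.5 = 49.7
  Surface 2: 90.6 * 0.57 = 51.642
Formula: A = sum(Si * alpha_i)
A = 49.7 + 51.642
A = 101.34

101.34 sabins


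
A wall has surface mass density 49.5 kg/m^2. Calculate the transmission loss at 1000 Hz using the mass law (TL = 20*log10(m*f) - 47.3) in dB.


Given values:
  m = 49.5 kg/m^2, f = 1000 Hz
Formula: TL = 20 * log10(m * f) - 47.3
Compute m * f = 49.5 * 1000 = 49500.0
Compute log10(49500.0) = 4.694605
Compute 20 * 4.694605 = 93.8921
TL = 93.8921 - 47.3 = 46.59

46.59 dB


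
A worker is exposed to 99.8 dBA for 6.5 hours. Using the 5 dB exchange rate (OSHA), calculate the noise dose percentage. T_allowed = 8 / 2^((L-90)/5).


Given values:
  L = 99.8 dBA, T = 6.5 hours
Formula: T_allowed = 8 / 2^((L - 90) / 5)
Compute exponent: (99.8 - 90) / 5 = 1.96
Compute 2^(1.96) = 3.89062
T_allowed = 8 / 3.89062 = 2.056228 hours
Dose = (T / T_allowed) * 100
Dose = (6.5 / 2.056228) * 100 = 316.11

316.11 %


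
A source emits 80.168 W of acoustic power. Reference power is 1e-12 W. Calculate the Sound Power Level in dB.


Given values:
  W = 80.168 W
  W_ref = 1e-12 W
Formula: SWL = 10 * log10(W / W_ref)
Compute ratio: W / W_ref = 80168000000000
Compute log10: log10(80168000000000) = 13.904001
Multiply: SWL = 10 * 13.904001 = 139.04

139.04 dB


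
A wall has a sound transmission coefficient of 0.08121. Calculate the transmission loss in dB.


Given values:
  tau = 0.08121
Formula: TL = 10 * log10(1 / tau)
Compute 1 / tau = 1 / 0.08121 = 12.3138
Compute log10(12.3138) = 1.090392
TL = 10 * 1.090392 = 10.9

10.9 dB


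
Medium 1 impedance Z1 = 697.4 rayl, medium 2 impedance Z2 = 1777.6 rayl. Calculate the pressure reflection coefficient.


Given values:
  Z1 = 697.4 rayl, Z2 = 1777.6 rayl
Formula: R = (Z2 - Z1) / (Z2 + Z1)
Numerator: Z2 - Z1 = 1777.6 - 697.4 = 1080.2
Denominator: Z2 + Z1 = 1777.6 + 697.4 = 2475.0
R = 1080.2 / 2475.0 = 0.4364

0.4364


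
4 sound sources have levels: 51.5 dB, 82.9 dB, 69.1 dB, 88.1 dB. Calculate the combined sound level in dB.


Formula: L_total = 10 * log10( sum(10^(Li/10)) )
  Source 1: 10^(51.5/10) = 141253.7545
  Source 2: 10^(82.9/10) = 194984459.9758
  Source 3: 10^(69.1/10) = 8128305.1616
  Source 4: 10^(88.1/10) = 645654229.0347
Sum of linear values = 848908247.9266
L_total = 10 * log10(848908247.9266) = 89.29

89.29 dB


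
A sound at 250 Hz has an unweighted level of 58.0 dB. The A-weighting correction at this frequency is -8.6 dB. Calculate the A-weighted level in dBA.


Given values:
  SPL = 58.0 dB
  A-weighting at 250 Hz = -8.6 dB
Formula: L_A = SPL + A_weight
L_A = 58.0 + (-8.6)
L_A = 49.4

49.4 dBA


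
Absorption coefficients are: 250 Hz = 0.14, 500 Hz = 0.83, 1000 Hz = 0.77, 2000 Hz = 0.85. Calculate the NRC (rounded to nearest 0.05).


Given values:
  a_250 = 0.14, a_500 = 0.83
  a_1000 = 0.77, a_2000 = 0.85
Formula: NRC = (a250 + a500 + a1000 + a2000) / 4
Sum = 0.14 + 0.83 + 0.77 + 0.85 = 2.59
NRC = 2.59 / 4 = 0.6475
Rounded to nearest 0.05: 0.65

0.65


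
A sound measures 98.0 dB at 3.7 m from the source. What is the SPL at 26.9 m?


Given values:
  SPL1 = 98.0 dB, r1 = 3.7 m, r2 = 26.9 m
Formula: SPL2 = SPL1 - 20 * log10(r2 / r1)
Compute ratio: r2 / r1 = 26.9 / 3.7 = 7.2703
Compute log10: log10(7.2703) = 0.861552
Compute drop: 20 * 0.861552 = 17.231
SPL2 = 98.0 - 17.231 = 80.77

80.77 dB


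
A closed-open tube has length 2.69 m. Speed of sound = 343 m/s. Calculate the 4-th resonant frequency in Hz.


Given values:
  Tube type: closed-open, L = 2.69 m, c = 343 m/s, n = 4
Formula: f_n = (2n - 1) * c / (4 * L)
Compute 2n - 1 = 2*4 - 1 = 7
Compute 4 * L = 4 * 2.69 = 10.76
f = 7 * 343 / 10.76
f = 223.14

223.14 Hz


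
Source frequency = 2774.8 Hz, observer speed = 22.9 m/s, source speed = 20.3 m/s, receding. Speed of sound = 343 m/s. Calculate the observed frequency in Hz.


Given values:
  f_s = 2774.8 Hz, v_o = 22.9 m/s, v_s = 20.3 m/s
  Direction: receding
Formula: f_o = f_s * (c - v_o) / (c + v_s)
Numerator: c - v_o = 343 - 22.9 = 320.1
Denominator: c + v_s = 343 + 20.3 = 363.3
f_o = 2774.8 * 320.1 / 363.3 = 2444.85

2444.85 Hz


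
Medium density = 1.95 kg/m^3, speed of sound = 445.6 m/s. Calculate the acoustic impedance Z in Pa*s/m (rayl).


Given values:
  rho = 1.95 kg/m^3
  c = 445.6 m/s
Formula: Z = rho * c
Z = 1.95 * 445.6
Z = 868.92

868.92 rayl


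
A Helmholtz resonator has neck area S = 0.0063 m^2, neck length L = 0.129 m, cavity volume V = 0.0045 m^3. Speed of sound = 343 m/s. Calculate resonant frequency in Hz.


Given values:
  S = 0.0063 m^2, L = 0.129 m, V = 0.0045 m^3, c = 343 m/s
Formula: f = (c / (2*pi)) * sqrt(S / (V * L))
Compute V * L = 0.0045 * 0.129 = 0.0005805
Compute S / (V * L) = 0.0063 / 0.0005805 = 10.8527
Compute sqrt(10.8527) = 3.294344
Compute c / (2*pi) = 343 / 6.283185 = 54.590148
f = 54.590148 * 3.294344 = 179.84

179.84 Hz


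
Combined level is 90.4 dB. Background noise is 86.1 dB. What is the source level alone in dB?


Given values:
  L_total = 90.4 dB, L_bg = 86.1 dB
Formula: L_source = 10 * log10(10^(L_total/10) - 10^(L_bg/10))
Convert to linear:
  10^(90.4/10) = 1096478196.1432
  10^(86.1/10) = 407380277.8041
Difference: 1096478196.1432 - 407380277.8041 = 689097918.3391
L_source = 10 * log10(689097918.3391) = 88.38

88.38 dB


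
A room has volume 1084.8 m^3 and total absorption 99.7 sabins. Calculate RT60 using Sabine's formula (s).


Given values:
  V = 1084.8 m^3
  A = 99.7 sabins
Formula: RT60 = 0.161 * V / A
Numerator: 0.161 * 1084.8 = 174.6528
RT60 = 174.6528 / 99.7 = 1.752

1.752 s


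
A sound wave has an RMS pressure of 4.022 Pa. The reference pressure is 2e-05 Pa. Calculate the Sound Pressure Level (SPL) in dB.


Given values:
  p = 4.022 Pa
  p_ref = 2e-05 Pa
Formula: SPL = 20 * log10(p / p_ref)
Compute ratio: p / p_ref = 4.022 / 2e-05 = 201100
Compute log10: log10(201100) = 5.303412
Multiply: SPL = 20 * 5.303412 = 106.07

106.07 dB


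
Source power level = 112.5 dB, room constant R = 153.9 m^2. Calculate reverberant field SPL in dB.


Given values:
  Lw = 112.5 dB, R = 153.9 m^2
Formula: SPL = Lw + 10 * log10(4 / R)
Compute 4 / R = 4 / 153.9 = 0.025991
Compute 10 * log10(0.025991) = -15.8518
SPL = 112.5 + (-15.8518) = 96.65

96.65 dB


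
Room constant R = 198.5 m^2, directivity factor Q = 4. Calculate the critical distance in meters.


Given values:
  R = 198.5 m^2, Q = 4
Formula: d_c = 0.141 * sqrt(Q * R)
Compute Q * R = 4 * 198.5 = 794.0
Compute sqrt(794.0) = 28.178
d_c = 0.141 * 28.178 = 3.973

3.973 m


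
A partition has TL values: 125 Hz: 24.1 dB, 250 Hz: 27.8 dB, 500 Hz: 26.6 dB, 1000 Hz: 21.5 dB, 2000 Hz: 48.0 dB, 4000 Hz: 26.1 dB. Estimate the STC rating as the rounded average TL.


Given TL values at each frequency:
  125 Hz: 24.1 dB
  250 Hz: 27.8 dB
  500 Hz: 26.6 dB
  1000 Hz: 21.5 dB
  2000 Hz: 48.0 dB
  4000 Hz: 26.1 dB
Formula: STC ~ round(average of TL values)
Sum = 24.1 + 27.8 + 26.6 + 21.5 + 48.0 + 26.1 = 174.1
Average = 174.1 / 6 = 29.02
Rounded: 29

29


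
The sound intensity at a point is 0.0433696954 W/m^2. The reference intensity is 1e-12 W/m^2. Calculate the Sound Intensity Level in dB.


Given values:
  I = 0.0433696954 W/m^2
  I_ref = 1e-12 W/m^2
Formula: SIL = 10 * log10(I / I_ref)
Compute ratio: I / I_ref = 43369695400
Compute log10: log10(43369695400) = 10.637186
Multiply: SIL = 10 * 10.637186 = 106.37

106.37 dB


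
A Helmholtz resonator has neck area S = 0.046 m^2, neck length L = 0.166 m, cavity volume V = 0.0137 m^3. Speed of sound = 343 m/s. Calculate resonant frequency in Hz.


Given values:
  S = 0.046 m^2, L = 0.166 m, V = 0.0137 m^3, c = 343 m/s
Formula: f = (c / (2*pi)) * sqrt(S / (V * L))
Compute V * L = 0.0137 * 0.166 = 0.0022742
Compute S / (V * L) = 0.046 / 0.0022742 = 20.2269
Compute sqrt(20.2269) = 4.497433
Compute c / (2*pi) = 343 / 6.283185 = 54.590148
f = 54.590148 * 4.497433 = 245.52

245.52 Hz
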